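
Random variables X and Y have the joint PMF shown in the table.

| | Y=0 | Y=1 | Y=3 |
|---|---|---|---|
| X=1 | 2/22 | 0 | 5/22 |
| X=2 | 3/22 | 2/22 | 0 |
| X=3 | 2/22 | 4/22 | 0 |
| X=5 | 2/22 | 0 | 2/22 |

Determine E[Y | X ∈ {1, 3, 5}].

P(X ∈ {1, 3, 5}) = 17/22.
Σ Y·P over the event = 0·(2/22) + 3·(5/22) + 0·(2/22) + 1·(4/22) + 0·(2/22) + 3·(2/22) = 25/22.
E[Y | X ∈ {1, 3, 5}] = (25/22) / (17/22) = 25/17.

25/17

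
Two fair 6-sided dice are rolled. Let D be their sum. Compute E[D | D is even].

7

P(D is even) = 1/2.
Σ over the event: 2·1/36 + 4·1/12 + 6·5/36 + 8·5/36 + 10·1/12 + 12·1/36 = 7/2.
E[D | D is even] = (7/2) / (1/2) = 7.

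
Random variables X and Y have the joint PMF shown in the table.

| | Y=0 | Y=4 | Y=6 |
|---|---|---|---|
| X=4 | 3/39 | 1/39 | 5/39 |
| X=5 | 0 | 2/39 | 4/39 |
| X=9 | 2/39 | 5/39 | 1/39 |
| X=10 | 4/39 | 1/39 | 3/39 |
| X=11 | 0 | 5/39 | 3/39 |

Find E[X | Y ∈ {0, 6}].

182/25

P(Y ∈ {0, 6}) = 25/39.
Summing X·P(X=x,Y=y) over the conditioning event gives 14/3.
E[X | Y ∈ {0, 6}] = (14/3) / (25/39) = 182/25.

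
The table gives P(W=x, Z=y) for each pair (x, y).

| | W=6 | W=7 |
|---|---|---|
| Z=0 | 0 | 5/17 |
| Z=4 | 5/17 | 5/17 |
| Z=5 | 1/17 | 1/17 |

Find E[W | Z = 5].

13/2

P(Z = 5) = 2/17.
Σ W·P over the event = 6·(1/17) + 7·(1/17) = 13/17.
E[W | Z = 5] = (13/17) / (2/17) = 13/2.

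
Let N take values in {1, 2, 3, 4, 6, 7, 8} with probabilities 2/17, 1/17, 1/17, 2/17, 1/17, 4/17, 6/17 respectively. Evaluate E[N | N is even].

32/5

P(N is even) = 10/17.
Σ over the event: 2·1/17 + 4·2/17 + 6·1/17 + 8·6/17 = 64/17.
E[N | N is even] = (64/17) / (10/17) = 32/5.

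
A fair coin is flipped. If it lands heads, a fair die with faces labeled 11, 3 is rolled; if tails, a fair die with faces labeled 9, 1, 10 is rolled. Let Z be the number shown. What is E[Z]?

41/6

E[Z | heads] = (11+3)/2 = 7.
E[Z | tails] = (9+1+10)/3 = 20/3.
E[Z] = (1/2)·(7) + (1/2)·(20/3) = 41/6.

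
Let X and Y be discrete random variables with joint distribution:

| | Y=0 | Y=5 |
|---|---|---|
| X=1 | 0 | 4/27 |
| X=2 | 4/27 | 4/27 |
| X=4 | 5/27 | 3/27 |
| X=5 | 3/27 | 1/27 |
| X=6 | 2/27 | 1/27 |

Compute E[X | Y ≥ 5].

P(Y ≥ 5) = 13/27.
Σ X·P over the event = 1·(4/27) + 2·(4/27) + 4·(3/27) + 5·(1/27) + 6·(1/27) = 35/27.
E[X | Y ≥ 5] = (35/27) / (13/27) = 35/13.

35/13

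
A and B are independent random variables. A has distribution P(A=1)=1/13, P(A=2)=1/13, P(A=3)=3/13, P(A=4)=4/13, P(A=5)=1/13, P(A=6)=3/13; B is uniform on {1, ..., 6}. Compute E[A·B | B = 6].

P(B = 6) = 1/6.
Summing AB·P(x,y) over outcomes with B = 6 gives 51/13.
E[A·B | B = 6] = (51/13) / (1/6) = 306/13.

306/13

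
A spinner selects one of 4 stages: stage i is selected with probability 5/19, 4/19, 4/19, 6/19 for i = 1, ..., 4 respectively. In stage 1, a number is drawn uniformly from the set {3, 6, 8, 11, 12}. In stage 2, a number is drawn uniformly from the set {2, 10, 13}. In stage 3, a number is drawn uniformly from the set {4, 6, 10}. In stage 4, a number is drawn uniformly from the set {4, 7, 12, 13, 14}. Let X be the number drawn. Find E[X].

160/19

E[X | stage 1] = (3+6+8+11+12)/5 = 8.
E[X | stage 2] = (2+10+13)/3 = 25/3.
E[X | stage 3] = (4+6+10)/3 = 20/3.
E[X | stage 4] = (4+7+12+13+14)/5 = 10.
By the law of total expectation,
E[X] = (5/19)·(8) + (4/19)·(25/3) + (4/19)·(20/3) + (6/19)·(10) = 160/19.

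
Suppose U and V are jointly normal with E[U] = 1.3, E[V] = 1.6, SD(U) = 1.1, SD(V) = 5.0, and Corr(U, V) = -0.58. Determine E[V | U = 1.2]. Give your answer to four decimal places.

1.8636

The regression of V on U has slope ρ·σ_V/σ_U and passes through (μ_U, μ_V).
E[V | U=1.2] = 1.6 + (-0.58)·(5.0/1.1)·(1.2 − (1.3)) = 1.6 + (-2.6364)·(-0.1) = 1.8636.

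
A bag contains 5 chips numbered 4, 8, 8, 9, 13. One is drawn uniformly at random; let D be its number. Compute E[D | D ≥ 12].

13

P(D ≥ 12) = 1/5.
Σ over the event: 13·1/5 = 13/5.
E[D | D ≥ 12] = (13/5) / (1/5) = 13.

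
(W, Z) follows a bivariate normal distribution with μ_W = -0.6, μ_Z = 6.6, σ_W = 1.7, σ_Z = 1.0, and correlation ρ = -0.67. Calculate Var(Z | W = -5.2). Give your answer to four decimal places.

For a bivariate normal, Var(Z | W=x) = σ_Z²(1 − ρ²).
Var(Z | W=-5.2) = (1.0)²·(1 − (-0.67)²) = 1·0.5511 = 0.5511.

0.5511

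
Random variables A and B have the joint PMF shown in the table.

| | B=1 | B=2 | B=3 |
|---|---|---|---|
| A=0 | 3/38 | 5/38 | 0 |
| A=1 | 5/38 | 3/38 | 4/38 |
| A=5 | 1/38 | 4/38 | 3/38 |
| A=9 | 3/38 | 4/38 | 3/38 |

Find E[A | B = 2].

59/16

P(B = 2) = 8/19.
Summing A·P(A=x,B=y) over the conditioning event gives 59/38.
E[A | B = 2] = (59/38) / (8/19) = 59/16.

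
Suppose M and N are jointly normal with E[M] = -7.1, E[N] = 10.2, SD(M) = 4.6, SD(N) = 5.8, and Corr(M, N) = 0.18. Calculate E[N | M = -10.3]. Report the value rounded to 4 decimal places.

9.4737

For a bivariate normal, E[N | M=x] = μ_N + ρ·(σ_N/σ_M)·(x − μ_M).
E[N | M=-10.3] = 10.2 + (0.18)·(5.8/4.6)·(-10.3 − (-7.1)) = 10.2 + (0.22696)·(-3.2) = 9.4737.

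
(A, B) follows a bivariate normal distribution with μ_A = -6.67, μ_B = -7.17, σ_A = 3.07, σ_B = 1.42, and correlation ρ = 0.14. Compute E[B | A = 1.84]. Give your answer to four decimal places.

-6.6189

E[B | A=x] = μ_B + ρ(σ_B/σ_A)(x − μ_A) for jointly normal variables.
E[B | A=1.84] = -7.17 + (0.14)·(1.42/3.07)·(1.84 − (-6.67)) = -7.17 + (0.064756)·(8.51) = -6.6189.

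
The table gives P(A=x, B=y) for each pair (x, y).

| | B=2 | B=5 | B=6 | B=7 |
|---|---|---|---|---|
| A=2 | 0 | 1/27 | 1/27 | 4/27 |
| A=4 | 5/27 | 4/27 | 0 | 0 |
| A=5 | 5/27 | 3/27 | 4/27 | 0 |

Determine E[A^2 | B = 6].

104/5

P(B = 6) = 5/27.
Σ A^2·P over the event = 4·(1/27) + 25·(4/27) = 104/27.
E[A^2 | B = 6] = (104/27) / (5/27) = 104/5.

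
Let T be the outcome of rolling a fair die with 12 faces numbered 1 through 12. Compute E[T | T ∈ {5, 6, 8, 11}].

15/2

P(T ∈ {5, 6, 8, 11}) = 1/3.
Σ over the event: 5·1/12 + 6·1/12 + 8·1/12 + 11·1/12 = 5/2.
E[T | T ∈ {5, 6, 8, 11}] = (5/2) / (1/3) = 15/2.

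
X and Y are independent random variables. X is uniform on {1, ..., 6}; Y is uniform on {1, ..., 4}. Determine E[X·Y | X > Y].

145/14

P(X > Y) = 7/12.
Summing XY·P(x,y) over outcomes with X > Y gives 145/24.
E[X·Y | X > Y] = (145/24) / (7/12) = 145/14.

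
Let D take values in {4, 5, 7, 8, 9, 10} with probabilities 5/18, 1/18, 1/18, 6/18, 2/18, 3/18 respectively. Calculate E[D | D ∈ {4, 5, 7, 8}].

80/13

P(D ∈ {4, 5, 7, 8}) = 13/18.
Σ over the event: 4·5/18 + 5·1/18 + 7·1/18 + 8·1/3 = 40/9.
E[D | D ∈ {4, 5, 7, 8}] = (40/9) / (13/18) = 80/13.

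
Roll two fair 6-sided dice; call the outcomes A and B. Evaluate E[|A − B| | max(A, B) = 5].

P(max(A, B) = 5) = 1/4.
Summing |A−B|·P(x,y) over outcomes with max(A, B) = 5 gives 5/9.
E[|A − B| | max(A, B) = 5] = (5/9) / (1/4) = 20/9.

20/9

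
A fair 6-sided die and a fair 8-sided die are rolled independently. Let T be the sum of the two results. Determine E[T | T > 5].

172/19

P(T > 5) = 19/24.
E[T | T > 5] = (43/6) / (19/24) = 172/19.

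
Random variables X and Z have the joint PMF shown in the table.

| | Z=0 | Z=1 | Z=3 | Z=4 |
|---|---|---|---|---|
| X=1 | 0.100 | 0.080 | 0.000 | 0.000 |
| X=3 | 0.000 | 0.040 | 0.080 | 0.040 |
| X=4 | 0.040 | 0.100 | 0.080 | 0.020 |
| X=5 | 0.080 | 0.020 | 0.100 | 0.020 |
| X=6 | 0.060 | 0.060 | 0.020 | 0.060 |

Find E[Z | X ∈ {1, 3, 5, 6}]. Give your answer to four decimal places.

1.6842

P(X ∈ {1, 3, 5, 6}) = 0.760.
Summing Z·P(X=x,Z=y) over the conditioning event gives 1.280.
E[Z | X ∈ {1, 3, 5, 6}] = (1.280) / (0.760) = 1.6842.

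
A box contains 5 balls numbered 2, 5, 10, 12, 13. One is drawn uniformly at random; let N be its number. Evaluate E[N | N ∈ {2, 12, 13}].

9

P(N ∈ {2, 12, 13}) = 3/5.
Σ over the event: 2·1/5 + 12·1/5 + 13·1/5 = 27/5.
E[N | N ∈ {2, 12, 13}] = (27/5) / (3/5) = 9.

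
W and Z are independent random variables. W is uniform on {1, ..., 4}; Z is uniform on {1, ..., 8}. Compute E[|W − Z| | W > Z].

5/3

Outcomes with W > Z: (2,1), (3,1), (3,2), (4,1), (4,2), (4,3), each with probability 1/32.
E[|W − Z| | W > Z] = (1 + 2 + 1 + 3 + 2 + 1) / 6 = 5/3.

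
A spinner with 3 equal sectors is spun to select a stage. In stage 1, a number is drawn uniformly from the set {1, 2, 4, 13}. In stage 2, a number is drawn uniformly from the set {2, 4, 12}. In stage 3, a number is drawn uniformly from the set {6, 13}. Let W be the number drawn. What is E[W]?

E[W | stage 1] = (1+2+4+13)/4 = 5.
E[W | stage 2] = (2+4+12)/3 = 6.
E[W | stage 3] = (6+13)/2 = 19/2.
E[W] = (1/3)·(5) + (1/3)·(6) + (1/3)·(19/2) = 41/6.

41/6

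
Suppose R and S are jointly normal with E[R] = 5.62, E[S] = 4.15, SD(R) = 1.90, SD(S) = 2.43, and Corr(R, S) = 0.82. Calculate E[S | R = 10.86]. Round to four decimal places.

9.6454

The regression of S on R has slope ρ·σ_S/σ_R and passes through (μ_R, μ_S).
E[S | R=10.86] = 4.15 + (0.82)·(2.43/1.90)·(10.86 − (5.62)) = 4.15 + (1.04874)·(5.24) = 9.6454.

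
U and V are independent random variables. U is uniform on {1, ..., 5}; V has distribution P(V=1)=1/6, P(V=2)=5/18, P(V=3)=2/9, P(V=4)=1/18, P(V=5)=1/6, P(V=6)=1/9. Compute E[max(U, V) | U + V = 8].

P(U + V = 8) = 1/9.
Summing max(U,V)·P(x,y) over outcomes with U + V = 8 gives 17/30.
E[max(U, V) | U + V = 8] = (17/30) / (1/9) = 51/10.

51/10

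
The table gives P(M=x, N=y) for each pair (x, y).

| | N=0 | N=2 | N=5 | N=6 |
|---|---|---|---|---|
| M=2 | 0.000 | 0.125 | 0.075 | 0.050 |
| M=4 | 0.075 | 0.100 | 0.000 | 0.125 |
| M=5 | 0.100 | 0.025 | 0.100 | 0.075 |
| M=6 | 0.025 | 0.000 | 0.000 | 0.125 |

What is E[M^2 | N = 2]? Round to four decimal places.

10.9000

P(N = 2) = 0.250.
Σ M^2·P over the event = 4·(0.125) + 16·(0.100) + 25·(0.025) = 2.725.
E[M^2 | N = 2] = (2.725) / (0.250) = 10.9000.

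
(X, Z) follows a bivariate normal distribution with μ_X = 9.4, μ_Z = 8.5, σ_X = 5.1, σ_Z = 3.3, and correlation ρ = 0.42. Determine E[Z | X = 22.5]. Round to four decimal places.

The regression of Z on X has slope ρ·σ_Z/σ_X and passes through (μ_X, μ_Z).
E[Z | X=22.5] = 8.5 + (0.42)·(3.3/5.1)·(22.5 − (9.4)) = 8.5 + (0.27176)·(13.1) = 12.0601.

12.0601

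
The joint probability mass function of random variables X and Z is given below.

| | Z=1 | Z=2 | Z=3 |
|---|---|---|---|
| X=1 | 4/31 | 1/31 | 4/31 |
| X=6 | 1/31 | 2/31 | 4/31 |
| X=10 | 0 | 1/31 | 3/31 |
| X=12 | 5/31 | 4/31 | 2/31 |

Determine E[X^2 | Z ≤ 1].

76

P(Z ≤ 1) = 10/31.
Σ X^2·P over the event = 1·(4/31) + 36·(1/31) + 144·(5/31) = 760/31.
E[X^2 | Z ≤ 1] = (760/31) / (10/31) = 76.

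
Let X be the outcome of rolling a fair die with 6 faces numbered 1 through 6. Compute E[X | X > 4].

Given X > 4, X is equally likely to be any of {5, 6}.
E[X | X > 4] = (5 + 6) / 2 = 11/2.

11/2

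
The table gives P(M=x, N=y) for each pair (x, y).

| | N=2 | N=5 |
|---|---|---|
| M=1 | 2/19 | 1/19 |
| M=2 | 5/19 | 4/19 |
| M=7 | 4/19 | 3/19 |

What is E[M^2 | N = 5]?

41/2

P(N = 5) = 8/19.
Σ M^2·P over the event = 1·(1/19) + 4·(4/19) + 49·(3/19) = 164/19.
E[M^2 | N = 5] = (164/19) / (8/19) = 41/2.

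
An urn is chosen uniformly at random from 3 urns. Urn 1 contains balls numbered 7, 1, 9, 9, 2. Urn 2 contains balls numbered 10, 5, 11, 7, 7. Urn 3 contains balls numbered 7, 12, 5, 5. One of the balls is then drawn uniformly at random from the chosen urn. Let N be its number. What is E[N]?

139/20

E[N | urn 1] = (7+1+9+9+2)/5 = 28/5.
E[N | urn 2] = (10+5+11+7+7)/5 = 8.
E[N | urn 3] = (7+12+5+5)/4 = 29/4.
E[N] = (1/3)·(28/5) + (1/3)·(8) + (1/3)·(29/4) = 139/20.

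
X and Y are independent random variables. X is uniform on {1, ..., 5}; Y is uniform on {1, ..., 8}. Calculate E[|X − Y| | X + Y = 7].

Outcomes with X + Y = 7: (1,6), (2,5), (3,4), (4,3), (5,2), each with probability 1/40.
E[|X − Y| | X + Y = 7] = (5 + 3 + 1 + 1 + 3) / 5 = 13/5.

13/5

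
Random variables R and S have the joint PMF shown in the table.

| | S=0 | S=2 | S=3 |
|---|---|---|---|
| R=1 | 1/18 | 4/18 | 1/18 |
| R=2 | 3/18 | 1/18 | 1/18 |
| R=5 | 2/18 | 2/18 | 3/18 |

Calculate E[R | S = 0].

P(S = 0) = 1/3.
Summing R·P(R=x,S=y) over the conditioning event gives 17/18.
E[R | S = 0] = (17/18) / (1/3) = 17/6.

17/6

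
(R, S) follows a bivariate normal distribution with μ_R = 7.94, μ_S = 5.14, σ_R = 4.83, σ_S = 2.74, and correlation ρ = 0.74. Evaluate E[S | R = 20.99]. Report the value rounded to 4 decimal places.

10.6183

For a bivariate normal, E[S | R=x] = μ_S + ρ·(σ_S/σ_R)·(x − μ_R).
E[S | R=20.99] = 5.14 + (0.74)·(2.74/4.83)·(20.99 − (7.94)) = 5.14 + (0.41979)·(13.05) = 10.6183.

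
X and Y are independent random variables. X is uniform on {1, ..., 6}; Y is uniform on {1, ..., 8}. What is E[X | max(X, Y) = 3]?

Outcomes with max(X, Y) = 3: (1,3), (2,3), (3,1), (3,2), (3,3), each with probability 1/48.
E[X | max(X, Y) = 3] = (1 + 2 + 3 + 3 + 3) / 5 = 12/5.

12/5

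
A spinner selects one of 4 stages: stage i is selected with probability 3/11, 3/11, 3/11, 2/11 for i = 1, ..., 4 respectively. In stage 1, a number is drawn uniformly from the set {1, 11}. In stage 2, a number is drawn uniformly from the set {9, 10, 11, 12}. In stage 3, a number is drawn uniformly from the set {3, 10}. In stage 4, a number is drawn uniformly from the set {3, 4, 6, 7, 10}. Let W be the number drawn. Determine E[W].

81/11

E[W | stage 1] = (1+11)/2 = 6.
E[W | stage 2] = (9+10+11+12)/4 = 21/2.
E[W | stage 3] = (3+10)/2 = 13/2.
E[W | stage 4] = (3+4+6+7+10)/5 = 6.
E[W] = (3/11)·(6) + (3/11)·(21/2) + (3/11)·(13/2) + (2/11)·(6) = 81/11.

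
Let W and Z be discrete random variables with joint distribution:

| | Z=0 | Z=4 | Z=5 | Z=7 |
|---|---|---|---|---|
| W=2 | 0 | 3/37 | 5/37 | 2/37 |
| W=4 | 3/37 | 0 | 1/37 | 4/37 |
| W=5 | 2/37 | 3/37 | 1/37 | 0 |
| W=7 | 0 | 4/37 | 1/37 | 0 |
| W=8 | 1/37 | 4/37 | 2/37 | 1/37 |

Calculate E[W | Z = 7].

4

P(Z = 7) = 7/37.
Summing W·P(W=x,Z=y) over the conditioning event gives 28/37.
E[W | Z = 7] = (28/37) / (7/37) = 4.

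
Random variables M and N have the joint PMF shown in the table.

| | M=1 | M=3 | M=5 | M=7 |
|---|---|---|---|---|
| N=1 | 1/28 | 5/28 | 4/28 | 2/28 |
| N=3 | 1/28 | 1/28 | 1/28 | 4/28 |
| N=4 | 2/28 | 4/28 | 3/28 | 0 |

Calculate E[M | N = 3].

P(N = 3) = 1/4.
Σ M·P over the event = 1·(1/28) + 3·(1/28) + 5·(1/28) + 7·(4/28) = 37/28.
E[M | N = 3] = (37/28) / (1/4) = 37/7.

37/7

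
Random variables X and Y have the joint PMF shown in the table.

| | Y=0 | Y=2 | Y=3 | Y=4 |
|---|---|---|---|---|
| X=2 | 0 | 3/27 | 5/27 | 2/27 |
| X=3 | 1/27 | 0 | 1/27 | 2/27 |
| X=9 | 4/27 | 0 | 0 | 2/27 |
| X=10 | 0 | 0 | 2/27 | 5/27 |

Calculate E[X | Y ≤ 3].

P(Y ≤ 3) = 16/27.
Σ X·P over the event = 2·(3/27) + 2·(5/27) + 3·(1/27) + 3·(1/27) + 9·(4/27) + 10·(2/27) = 26/9.
E[X | Y ≤ 3] = (26/9) / (16/27) = 39/8.

39/8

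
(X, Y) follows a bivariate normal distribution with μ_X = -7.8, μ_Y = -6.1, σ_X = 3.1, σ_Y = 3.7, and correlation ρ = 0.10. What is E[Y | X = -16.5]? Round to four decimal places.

-7.1384

E[Y | X=x] = μ_Y + ρ(σ_Y/σ_X)(x − μ_X) for jointly normal variables.
E[Y | X=-16.5] = -6.1 + (0.10)·(3.7/3.1)·(-16.5 − (-7.8)) = -6.1 + (0.119355)·(-8.7) = -7.1384.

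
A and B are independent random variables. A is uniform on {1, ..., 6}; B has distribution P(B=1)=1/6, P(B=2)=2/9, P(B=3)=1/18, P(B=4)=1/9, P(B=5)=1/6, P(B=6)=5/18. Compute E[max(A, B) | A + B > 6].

P(A + B > 6) = 67/108.
Summing max(A,B)·P(x,y) over outcomes with A + B > 6 gives 373/108.
E[max(A, B) | A + B > 6] = (373/108) / (67/108) = 373/67.

373/67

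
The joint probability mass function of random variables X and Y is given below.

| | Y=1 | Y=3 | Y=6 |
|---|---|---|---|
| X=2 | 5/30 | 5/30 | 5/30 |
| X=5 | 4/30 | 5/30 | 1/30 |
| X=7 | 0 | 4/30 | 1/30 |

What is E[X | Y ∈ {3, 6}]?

P(Y ∈ {3, 6}) = 7/10.
Σ X·P over the event = 2·(5/30) + 2·(5/30) + 5·(5/30) + 5·(1/30) + 7·(4/30) + 7·(1/30) = 17/6.
E[X | Y ∈ {3, 6}] = (17/6) / (7/10) = 85/21.

85/21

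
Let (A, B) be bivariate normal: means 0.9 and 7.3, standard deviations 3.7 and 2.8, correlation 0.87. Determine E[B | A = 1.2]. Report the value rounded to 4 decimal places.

The regression of B on A has slope ρ·σ_B/σ_A and passes through (μ_A, μ_B).
E[B | A=1.2] = 7.3 + (0.87)·(2.8/3.7)·(1.2 − (0.9)) = 7.3 + (0.65838)·(0.3) = 7.4975.

7.4975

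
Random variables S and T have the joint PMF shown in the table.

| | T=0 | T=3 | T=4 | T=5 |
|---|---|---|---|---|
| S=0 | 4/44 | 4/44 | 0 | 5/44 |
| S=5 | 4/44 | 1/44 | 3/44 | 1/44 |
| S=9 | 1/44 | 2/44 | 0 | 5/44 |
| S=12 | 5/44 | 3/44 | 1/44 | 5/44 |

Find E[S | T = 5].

55/8

P(T = 5) = 4/11.
Σ S·P over the event = 0·(5/44) + 5·(1/44) + 9·(5/44) + 12·(5/44) = 5/2.
E[S | T = 5] = (5/2) / (4/11) = 55/8.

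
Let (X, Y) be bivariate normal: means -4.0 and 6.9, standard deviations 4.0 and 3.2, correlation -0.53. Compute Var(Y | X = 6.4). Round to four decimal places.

For a bivariate normal, Var(Y | X=x) = σ_Y²(1 − ρ²).
Var(Y | X=6.4) = (3.2)²·(1 − (-0.53)²) = 10.24·0.7191 = 7.3636.

7.3636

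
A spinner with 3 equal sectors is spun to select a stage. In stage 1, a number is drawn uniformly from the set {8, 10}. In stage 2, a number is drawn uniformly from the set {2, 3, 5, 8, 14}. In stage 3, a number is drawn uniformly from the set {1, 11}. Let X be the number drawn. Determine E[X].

107/15

E[X | stage 1] = (8+10)/2 = 9.
E[X | stage 2] = (2+3+5+8+14)/5 = 32/5.
E[X | stage 3] = (1+11)/2 = 6.
E[X] = (1/3)·(9) + (1/3)·(32/5) + (1/3)·(6) = 107/15.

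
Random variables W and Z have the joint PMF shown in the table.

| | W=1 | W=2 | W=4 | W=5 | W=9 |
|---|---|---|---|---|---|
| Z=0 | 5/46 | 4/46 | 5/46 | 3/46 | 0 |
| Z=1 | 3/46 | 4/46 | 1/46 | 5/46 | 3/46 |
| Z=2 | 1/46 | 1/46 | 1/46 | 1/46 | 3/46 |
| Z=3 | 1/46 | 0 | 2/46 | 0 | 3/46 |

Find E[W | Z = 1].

P(Z = 1) = 8/23.
Σ W·P over the event = 1·(3/46) + 2·(4/46) + 4·(1/46) + 5·(5/46) + 9·(3/46) = 67/46.
E[W | Z = 1] = (67/46) / (8/23) = 67/16.

67/16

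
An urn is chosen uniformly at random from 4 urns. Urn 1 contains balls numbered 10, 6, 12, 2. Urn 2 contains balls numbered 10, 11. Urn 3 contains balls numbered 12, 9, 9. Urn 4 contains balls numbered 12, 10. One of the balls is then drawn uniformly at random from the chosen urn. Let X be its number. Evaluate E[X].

E[X | urn 1] = (10+6+12+2)/4 = 15/2.
E[X | urn 2] = (10+11)/2 = 21/2.
E[X | urn 3] = (12+9+9)/3 = 10.
E[X | urn 4] = (12+10)/2 = 11.
E[X] = (1/4)·(15/2) + (1/4)·(21/2) + (1/4)·(10) + (1/4)·(11) = 39/4.

39/4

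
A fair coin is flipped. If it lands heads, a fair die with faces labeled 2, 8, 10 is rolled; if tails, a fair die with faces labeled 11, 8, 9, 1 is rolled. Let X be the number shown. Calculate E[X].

E[X | heads] = (2+8+10)/3 = 20/3.
E[X | tails] = (11+8+9+1)/4 = 29/4.
By the law of total expectation,
E[X] = (1/2)·(20/3) + (1/2)·(29/4) = 167/24.

167/24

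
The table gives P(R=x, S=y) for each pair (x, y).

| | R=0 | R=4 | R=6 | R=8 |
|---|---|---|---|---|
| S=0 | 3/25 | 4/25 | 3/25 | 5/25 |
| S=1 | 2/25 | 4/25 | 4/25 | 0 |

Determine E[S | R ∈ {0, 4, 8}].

P(R ∈ {0, 4, 8}) = 18/25.
Σ S·P over the event = 0·(3/25) + 1·(2/25) + 0·(4/25) + 1·(4/25) + 0·(5/25) = 6/25.
E[S | R ∈ {0, 4, 8}] = (6/25) / (18/25) = 1/3.

1/3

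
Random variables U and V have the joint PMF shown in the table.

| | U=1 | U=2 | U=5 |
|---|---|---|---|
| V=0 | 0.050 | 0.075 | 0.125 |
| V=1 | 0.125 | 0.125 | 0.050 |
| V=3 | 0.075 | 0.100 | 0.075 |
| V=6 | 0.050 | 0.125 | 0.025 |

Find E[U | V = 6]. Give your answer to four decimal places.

2.1250

P(V = 6) = 0.200.
Σ U·P over the event = 1·(0.050) + 2·(0.125) + 5·(0.025) = 0.425.
E[U | V = 6] = (0.425) / (0.200) = 2.1250.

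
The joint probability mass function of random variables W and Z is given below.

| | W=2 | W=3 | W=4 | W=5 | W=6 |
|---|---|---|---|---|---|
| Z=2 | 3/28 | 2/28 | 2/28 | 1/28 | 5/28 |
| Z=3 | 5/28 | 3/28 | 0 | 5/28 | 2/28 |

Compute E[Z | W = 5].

17/6

P(W = 5) = 3/14.
Σ Z·P over the event = 2·(1/28) + 3·(5/28) = 17/28.
E[Z | W = 5] = (17/28) / (3/14) = 17/6.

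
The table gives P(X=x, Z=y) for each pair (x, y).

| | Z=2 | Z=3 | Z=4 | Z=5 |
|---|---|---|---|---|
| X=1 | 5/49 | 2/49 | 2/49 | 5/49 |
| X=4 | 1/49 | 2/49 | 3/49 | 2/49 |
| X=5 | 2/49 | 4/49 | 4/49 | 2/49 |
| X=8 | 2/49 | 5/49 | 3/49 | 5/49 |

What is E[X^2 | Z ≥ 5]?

P(Z ≥ 5) = 2/7.
Summing X^2·P(X=x,Z=y) over the conditioning event gives 407/49.
E[X^2 | Z ≥ 5] = (407/49) / (2/7) = 407/14.

407/14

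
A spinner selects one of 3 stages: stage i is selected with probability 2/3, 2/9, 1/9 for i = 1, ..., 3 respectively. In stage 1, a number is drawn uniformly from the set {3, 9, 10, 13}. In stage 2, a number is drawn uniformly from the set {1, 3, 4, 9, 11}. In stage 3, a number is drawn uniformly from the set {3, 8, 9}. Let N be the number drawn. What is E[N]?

E[N | stage 1] = (3+9+10+13)/4 = 35/4.
E[N | stage 2] = (1+3+4+9+11)/5 = 28/5.
E[N | stage 3] = (3+8+9)/3 = 20/3.
By the law of total expectation,
E[N] = (2/3)·(35/4) + (2/9)·(28/5) + (1/9)·(20/3) = 2111/270.

2111/270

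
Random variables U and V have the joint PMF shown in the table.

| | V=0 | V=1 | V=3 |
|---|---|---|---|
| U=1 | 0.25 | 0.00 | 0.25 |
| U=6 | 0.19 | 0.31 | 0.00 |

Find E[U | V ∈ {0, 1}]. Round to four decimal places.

4.3333

P(V ∈ {0, 1}) = 0.75.
Σ U·P over the event = 1·(0.25) + 6·(0.19) + 6·(0.31) = 3.25.
E[U | V ∈ {0, 1}] = (3.25) / (0.75) = 4.3333.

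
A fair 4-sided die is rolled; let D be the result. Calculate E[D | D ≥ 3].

Given D ≥ 3, D is equally likely to be any of {3, 4}.
E[D | D ≥ 3] = (3 + 4) / 2 = 7/2.

7/2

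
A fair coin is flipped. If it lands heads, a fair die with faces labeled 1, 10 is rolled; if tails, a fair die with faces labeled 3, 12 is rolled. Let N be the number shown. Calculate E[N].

13/2

E[N | heads] = (1+10)/2 = 11/2.
E[N | tails] = (3+12)/2 = 15/2.
By the law of total expectation,
E[N] = (1/2)·(11/2) + (1/2)·(15/2) = 13/2.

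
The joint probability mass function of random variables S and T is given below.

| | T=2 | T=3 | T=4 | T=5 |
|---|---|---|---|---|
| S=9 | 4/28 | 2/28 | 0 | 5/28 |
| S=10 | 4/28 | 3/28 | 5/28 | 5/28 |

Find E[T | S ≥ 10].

62/17

P(S ≥ 10) = 17/28.
Σ T·P over the event = 2·(4/28) + 3·(3/28) + 4·(5/28) + 5·(5/28) = 31/14.
E[T | S ≥ 10] = (31/14) / (17/28) = 62/17.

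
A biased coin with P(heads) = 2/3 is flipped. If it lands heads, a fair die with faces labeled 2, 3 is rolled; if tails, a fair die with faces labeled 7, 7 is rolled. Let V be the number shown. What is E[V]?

E[V | heads] = (2+3)/2 = 5/2.
E[V | tails] = (7+7)/2 = 7.
E[V] = (2/3)·(5/2) + (1/3)·(7) = 4.

4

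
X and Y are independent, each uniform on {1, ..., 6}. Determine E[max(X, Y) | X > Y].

P(X > Y) = 5/12.
Summing max(X,Y)·P(x,y) over outcomes with X > Y gives 35/18.
E[max(X, Y) | X > Y] = (35/18) / (5/12) = 14/3.

14/3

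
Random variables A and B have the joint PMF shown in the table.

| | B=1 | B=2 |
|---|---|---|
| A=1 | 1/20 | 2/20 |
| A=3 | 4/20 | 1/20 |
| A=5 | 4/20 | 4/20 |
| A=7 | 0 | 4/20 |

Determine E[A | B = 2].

P(B = 2) = 11/20.
Summing A·P(A=x,B=y) over the conditioning event gives 53/20.
E[A | B = 2] = (53/20) / (11/20) = 53/11.

53/11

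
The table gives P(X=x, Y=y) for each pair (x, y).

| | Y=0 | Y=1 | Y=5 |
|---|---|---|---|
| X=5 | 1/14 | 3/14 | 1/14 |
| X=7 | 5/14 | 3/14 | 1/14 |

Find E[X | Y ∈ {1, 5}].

P(Y ∈ {1, 5}) = 4/7.
Σ X·P over the event = 5·(3/14) + 5·(1/14) + 7·(3/14) + 7·(1/14) = 24/7.
E[X | Y ∈ {1, 5}] = (24/7) / (4/7) = 6.

6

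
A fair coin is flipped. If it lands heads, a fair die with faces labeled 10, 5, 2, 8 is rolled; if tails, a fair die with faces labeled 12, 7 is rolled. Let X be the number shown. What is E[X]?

E[X | heads] = (10+5+2+8)/4 = 25/4.
E[X | tails] = (12+7)/2 = 19/2.
E[X] = (1/2)·(25/4) + (1/2)·(19/2) = 63/8.

63/8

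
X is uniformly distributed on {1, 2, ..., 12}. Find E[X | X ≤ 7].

Given X ≤ 7, X is equally likely to be any of {1, 2, 3, 4, 5, 6, 7}.
E[X | X ≤ 7] = (1 + 2 + 3 + 4 + 5 + 6 + 7) / 7 = 4.

4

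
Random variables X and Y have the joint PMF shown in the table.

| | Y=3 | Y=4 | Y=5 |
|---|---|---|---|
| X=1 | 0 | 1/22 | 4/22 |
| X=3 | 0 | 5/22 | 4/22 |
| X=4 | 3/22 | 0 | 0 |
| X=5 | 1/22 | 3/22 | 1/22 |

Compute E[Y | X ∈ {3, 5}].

30/7

P(X ∈ {3, 5}) = 7/11.
Σ Y·P over the event = 4·(5/22) + 5·(4/22) + 3·(1/22) + 4·(3/22) + 5·(1/22) = 30/11.
E[Y | X ∈ {3, 5}] = (30/11) / (7/11) = 30/7.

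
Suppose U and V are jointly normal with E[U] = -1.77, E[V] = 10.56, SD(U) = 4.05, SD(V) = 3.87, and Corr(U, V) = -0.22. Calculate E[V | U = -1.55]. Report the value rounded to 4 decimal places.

10.5138

E[V | U=x] = μ_V + ρ(σ_V/σ_U)(x − μ_U) for jointly normal variables.
E[V | U=-1.55] = 10.56 + (-0.22)·(3.87/4.05)·(-1.55 − (-1.77)) = 10.56 + (-0.21022)·(0.22) = 10.5138.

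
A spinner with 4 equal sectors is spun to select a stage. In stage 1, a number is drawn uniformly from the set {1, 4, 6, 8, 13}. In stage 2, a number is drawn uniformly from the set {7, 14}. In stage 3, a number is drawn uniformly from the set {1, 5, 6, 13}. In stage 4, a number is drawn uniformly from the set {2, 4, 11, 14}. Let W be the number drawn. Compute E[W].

309/40

E[W | stage 1] = (1+4+6+8+13)/5 = 32/5.
E[W | stage 2] = (7+14)/2 = 21/2.
E[W | stage 3] = (1+5+6+13)/4 = 25/4.
E[W | stage 4] = (2+4+11+14)/4 = 31/4.
E[W] = (1/4)·(32/5) + (1/4)·(21/2) + (1/4)·(25/4) + (1/4)·(31/4) = 309/40.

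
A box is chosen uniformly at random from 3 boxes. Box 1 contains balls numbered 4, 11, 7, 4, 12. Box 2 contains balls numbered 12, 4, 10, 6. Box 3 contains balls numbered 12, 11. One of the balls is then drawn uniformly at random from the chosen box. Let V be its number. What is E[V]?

E[V | box 1] = (4+11+7+4+12)/5 = 38/5.
E[V | box 2] = (12+4+10+6)/4 = 8.
E[V | box 3] = (12+11)/2 = 23/2.
E[V] = (1/3)·(38/5) + (1/3)·(8) + (1/3)·(23/2) = 271/30.

271/30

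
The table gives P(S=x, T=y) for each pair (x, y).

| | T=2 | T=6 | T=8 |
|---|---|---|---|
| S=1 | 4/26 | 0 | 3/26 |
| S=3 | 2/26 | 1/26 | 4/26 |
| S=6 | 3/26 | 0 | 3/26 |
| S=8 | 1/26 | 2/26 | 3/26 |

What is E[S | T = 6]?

P(T = 6) = 3/26.
Σ S·P over the event = 3·(1/26) + 8·(2/26) = 19/26.
E[S | T = 6] = (19/26) / (3/26) = 19/3.

19/3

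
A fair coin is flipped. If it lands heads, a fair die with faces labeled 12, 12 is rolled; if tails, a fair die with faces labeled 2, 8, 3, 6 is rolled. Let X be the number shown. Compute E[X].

67/8

E[X | heads] = (12+12)/2 = 12.
E[X | tails] = (2+8+3+6)/4 = 19/4.
By the law of total expectation,
E[X] = (1/2)·(12) + (1/2)·(19/4) = 67/8.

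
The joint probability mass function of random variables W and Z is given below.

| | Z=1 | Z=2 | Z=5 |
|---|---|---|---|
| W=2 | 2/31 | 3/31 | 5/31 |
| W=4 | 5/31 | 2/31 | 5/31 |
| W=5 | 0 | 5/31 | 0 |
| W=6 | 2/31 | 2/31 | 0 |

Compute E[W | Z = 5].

3

P(Z = 5) = 10/31.
Σ W·P over the event = 2·(5/31) + 4·(5/31) = 30/31.
E[W | Z = 5] = (30/31) / (10/31) = 3.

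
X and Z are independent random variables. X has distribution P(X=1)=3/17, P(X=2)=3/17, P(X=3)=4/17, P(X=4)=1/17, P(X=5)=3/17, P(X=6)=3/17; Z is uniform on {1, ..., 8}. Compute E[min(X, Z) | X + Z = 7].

33/17

P(X + Z = 7) = 1/8.
Summing min(X,Z)·P(x,y) over outcomes with X + Z = 7 gives 33/136.
E[min(X, Z) | X + Z = 7] = (33/136) / (1/8) = 33/17.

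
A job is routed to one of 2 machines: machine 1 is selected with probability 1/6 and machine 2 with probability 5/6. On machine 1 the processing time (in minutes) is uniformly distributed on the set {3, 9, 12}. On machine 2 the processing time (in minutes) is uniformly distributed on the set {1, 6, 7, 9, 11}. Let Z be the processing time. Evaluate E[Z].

7

E[Z | machine 1] = (3+9+12)/3 = 8.
E[Z | machine 2] = (1+6+7+9+11)/5 = 34/5.
By the law of total expectation,
E[Z] = (1/6)·(8) + (5/6)·(34/5) = 7.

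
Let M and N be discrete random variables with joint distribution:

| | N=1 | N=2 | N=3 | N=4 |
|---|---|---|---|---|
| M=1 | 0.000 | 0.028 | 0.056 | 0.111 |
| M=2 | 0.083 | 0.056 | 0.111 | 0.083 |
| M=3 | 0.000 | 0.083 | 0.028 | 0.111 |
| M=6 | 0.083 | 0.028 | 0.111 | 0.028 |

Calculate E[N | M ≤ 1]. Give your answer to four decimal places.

P(M ≤ 1) = 0.195.
Summing N·P(M=x,N=y) over the conditioning event gives 0.668.
E[N | M ≤ 1] = (0.668) / (0.195) = 3.4256.

3.4256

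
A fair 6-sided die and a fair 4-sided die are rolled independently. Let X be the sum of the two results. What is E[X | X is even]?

P(X is even) = 1/2.
Σ over the event: 2·1/24 + 4·1/8 + 6·1/6 + 8·1/8 + 10·1/24 = 3.
E[X | X is even] = (3) / (1/2) = 6.

6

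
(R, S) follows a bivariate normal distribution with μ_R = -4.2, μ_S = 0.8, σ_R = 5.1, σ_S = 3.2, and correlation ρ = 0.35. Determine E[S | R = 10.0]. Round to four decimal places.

3.9184

E[S | R=x] = μ_S + ρ(σ_S/σ_R)(x − μ_R) for jointly normal variables.
E[S | R=10.0] = 0.8 + (0.35)·(3.2/5.1)·(10.0 − (-4.2)) = 0.8 + (0.219608)·(14.2) = 3.9184.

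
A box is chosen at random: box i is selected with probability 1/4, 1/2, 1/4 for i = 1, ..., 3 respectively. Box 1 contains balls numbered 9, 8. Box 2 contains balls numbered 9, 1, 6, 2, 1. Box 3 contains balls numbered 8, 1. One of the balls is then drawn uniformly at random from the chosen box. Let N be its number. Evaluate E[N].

E[N | box 1] = (9+8)/2 = 17/2.
E[N | box 2] = (9+1+6+2+1)/5 = 19/5.
E[N | box 3] = (8+1)/2 = 9/2.
By the law of total expectation,
E[N] = (1/4)·(17/2) + (1/2)·(19/5) + (1/4)·(9/2) = 103/20.

103/20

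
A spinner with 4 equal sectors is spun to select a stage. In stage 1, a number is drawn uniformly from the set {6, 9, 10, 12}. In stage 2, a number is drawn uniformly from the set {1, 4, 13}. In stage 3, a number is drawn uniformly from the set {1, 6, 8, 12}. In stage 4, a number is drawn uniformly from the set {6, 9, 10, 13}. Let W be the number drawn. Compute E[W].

E[W | stage 1] = (6+9+10+12)/4 = 37/4.
E[W | stage 2] = (1+4+13)/3 = 6.
E[W | stage 3] = (1+6+8+12)/4 = 27/4.
E[W | stage 4] = (6+9+10+13)/4 = 19/2.
By the law of total expectation,
E[W] = (1/4)·(37/4) + (1/4)·(6) + (1/4)·(27/4) + (1/4)·(19/2) = 63/8.

63/8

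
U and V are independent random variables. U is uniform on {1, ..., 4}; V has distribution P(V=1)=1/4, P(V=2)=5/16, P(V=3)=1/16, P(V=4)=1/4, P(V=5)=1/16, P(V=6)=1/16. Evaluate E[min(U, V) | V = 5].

5/2

P(V = 5) = 1/16.
Summing min(U,V)·P(x,y) over outcomes with V = 5 gives 5/32.
E[min(U, V) | V = 5] = (5/32) / (1/16) = 5/2.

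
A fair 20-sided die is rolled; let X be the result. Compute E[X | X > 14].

35/2

Given X > 14, X is equally likely to be any of {15, 16, 17, 18, 19, 20}.
E[X | X > 14] = (15 + 16 + 17 + 18 + 19 + 20) / 6 = 35/2.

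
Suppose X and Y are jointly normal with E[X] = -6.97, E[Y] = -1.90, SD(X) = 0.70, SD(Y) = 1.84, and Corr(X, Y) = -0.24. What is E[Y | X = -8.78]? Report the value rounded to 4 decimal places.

-0.7581

E[Y | X=x] = μ_Y + ρ(σ_Y/σ_X)(x − μ_X) for jointly normal variables.
E[Y | X=-8.78] = -1.90 + (-0.24)·(1.84/0.70)·(-8.78 − (-6.97)) = -1.90 + (-0.63086)·(-1.81) = -0.7581.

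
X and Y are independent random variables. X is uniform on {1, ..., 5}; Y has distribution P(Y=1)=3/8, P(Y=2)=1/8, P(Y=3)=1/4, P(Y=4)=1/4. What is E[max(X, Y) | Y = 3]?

18/5

P(Y = 3) = 1/4.
Summing max(X,Y)·P(x,y) over outcomes with Y = 3 gives 9/10.
E[max(X, Y) | Y = 3] = (9/10) / (1/4) = 18/5.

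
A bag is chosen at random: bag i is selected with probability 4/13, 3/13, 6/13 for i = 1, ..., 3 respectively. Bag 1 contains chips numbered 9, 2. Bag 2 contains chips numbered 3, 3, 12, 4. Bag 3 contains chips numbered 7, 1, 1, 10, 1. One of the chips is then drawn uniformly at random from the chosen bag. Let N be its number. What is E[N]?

125/26

E[N | bag 1] = (9+2)/2 = 11/2.
E[N | bag 2] = (3+3+12+4)/4 = 11/2.
E[N | bag 3] = (7+1+1+10+1)/5 = 4.
E[N] = (4/13)·(11/2) + (3/13)·(11/2) + (6/13)·(4) = 125/26.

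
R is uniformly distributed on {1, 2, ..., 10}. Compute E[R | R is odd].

Given R is odd, R is equally likely to be any of {1, 3, 5, 7, 9}.
E[R | R is odd] = (1 + 3 + 5 + 7 + 9) / 5 = 5.

5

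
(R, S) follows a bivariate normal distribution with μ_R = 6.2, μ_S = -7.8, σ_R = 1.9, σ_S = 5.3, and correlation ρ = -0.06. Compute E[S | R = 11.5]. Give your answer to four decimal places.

-8.6871

E[S | R=x] = μ_S + ρ(σ_S/σ_R)(x − μ_R) for jointly normal variables.
E[S | R=11.5] = -7.8 + (-0.06)·(5.3/1.9)·(11.5 − (6.2)) = -7.8 + (-0.16737)·(5.3) = -8.6871.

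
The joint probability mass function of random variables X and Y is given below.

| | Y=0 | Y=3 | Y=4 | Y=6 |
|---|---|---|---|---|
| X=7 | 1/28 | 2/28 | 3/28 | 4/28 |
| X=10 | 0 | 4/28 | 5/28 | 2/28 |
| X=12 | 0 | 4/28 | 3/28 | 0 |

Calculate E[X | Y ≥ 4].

155/17

P(Y ≥ 4) = 17/28.
Σ X·P over the event = 7·(3/28) + 7·(4/28) + 10·(5/28) + 10·(2/28) + 12·(3/28) = 155/28.
E[X | Y ≥ 4] = (155/28) / (17/28) = 155/17.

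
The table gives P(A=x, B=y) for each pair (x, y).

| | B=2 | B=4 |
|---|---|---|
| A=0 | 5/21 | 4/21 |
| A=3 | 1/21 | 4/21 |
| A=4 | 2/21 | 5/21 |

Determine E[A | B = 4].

32/13

P(B = 4) = 13/21.
Σ A·P over the event = 0·(4/21) + 3·(4/21) + 4·(5/21) = 32/21.
E[A | B = 4] = (32/21) / (13/21) = 32/13.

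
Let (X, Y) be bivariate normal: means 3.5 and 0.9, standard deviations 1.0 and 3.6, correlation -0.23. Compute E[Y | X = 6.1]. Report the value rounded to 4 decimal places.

-1.2528

The regression of Y on X has slope ρ·σ_Y/σ_X and passes through (μ_X, μ_Y).
E[Y | X=6.1] = 0.9 + (-0.23)·(3.6/1.0)·(6.1 − (3.5)) = 0.9 + (-0.828)·(2.6) = -1.2528.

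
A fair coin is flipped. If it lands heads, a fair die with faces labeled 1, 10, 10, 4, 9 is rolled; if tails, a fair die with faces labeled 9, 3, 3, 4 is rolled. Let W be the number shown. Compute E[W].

231/40

E[W | heads] = (1+10+10+4+9)/5 = 34/5.
E[W | tails] = (9+3+3+4)/4 = 19/4.
By the law of total expectation,
E[W] = (1/2)·(34/5) + (1/2)·(19/4) = 231/40.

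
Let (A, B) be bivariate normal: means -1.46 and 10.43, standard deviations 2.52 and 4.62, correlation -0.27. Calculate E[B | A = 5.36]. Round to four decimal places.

7.0541

For a bivariate normal, E[B | A=x] = μ_B + ρ·(σ_B/σ_A)·(x − μ_A).
E[B | A=5.36] = 10.43 + (-0.27)·(4.62/2.52)·(5.36 − (-1.46)) = 10.43 + (-0.495)·(6.82) = 7.0541.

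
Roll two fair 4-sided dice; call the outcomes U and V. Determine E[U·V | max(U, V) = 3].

Outcomes with max(U, V) = 3: (1,3), (2,3), (3,1), (3,2), (3,3), each with probability 1/16.
E[U·V | max(U, V) = 3] = (3 + 6 + 3 + 6 + 9) / 5 = 27/5.

27/5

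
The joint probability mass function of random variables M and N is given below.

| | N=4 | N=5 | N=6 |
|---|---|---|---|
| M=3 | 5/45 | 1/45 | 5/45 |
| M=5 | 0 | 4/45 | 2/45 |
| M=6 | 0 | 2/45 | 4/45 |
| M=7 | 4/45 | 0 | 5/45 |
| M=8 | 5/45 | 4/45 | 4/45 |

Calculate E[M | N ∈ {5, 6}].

183/31

P(N ∈ {5, 6}) = 31/45.
Summing M·P(M=x,N=y) over the conditioning event gives 61/15.
E[M | N ∈ {5, 6}] = (61/15) / (31/45) = 183/31.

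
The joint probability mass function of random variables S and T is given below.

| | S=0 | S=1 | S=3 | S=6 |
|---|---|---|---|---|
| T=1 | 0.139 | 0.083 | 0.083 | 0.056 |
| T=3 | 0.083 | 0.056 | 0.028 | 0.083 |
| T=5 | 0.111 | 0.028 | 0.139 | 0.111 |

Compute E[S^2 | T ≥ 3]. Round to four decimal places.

13.4131

P(T ≥ 3) = 0.639.
Σ S^2·P over the event = 0·(0.083) + 0·(0.111) + 1·(0.056) + 1·(0.028) + 9·(0.028) + 9·(0.139) + 36·(0.083) + 36·(0.111) = 8.571.
E[S^2 | T ≥ 3] = (8.571) / (0.639) = 13.4131.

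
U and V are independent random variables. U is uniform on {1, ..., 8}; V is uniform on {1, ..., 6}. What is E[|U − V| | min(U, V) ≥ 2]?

P(min(U, V) ≥ 2) = 35/48.
Summing |U−V|·P(x,y) over outcomes with min(U, V) ≥ 2 gives 25/16.
E[|U − V| | min(U, V) ≥ 2] = (25/16) / (35/48) = 15/7.

15/7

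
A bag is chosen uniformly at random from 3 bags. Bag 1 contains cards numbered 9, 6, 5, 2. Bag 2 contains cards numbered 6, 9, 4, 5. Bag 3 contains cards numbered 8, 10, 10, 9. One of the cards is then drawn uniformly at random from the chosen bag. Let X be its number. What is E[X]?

E[X | bag 1] = (9+6+5+2)/4 = 11/2.
E[X | bag 2] = (6+9+4+5)/4 = 6.
E[X | bag 3] = (8+10+10+9)/4 = 37/4.
By the law of total expectation,
E[X] = (1/3)·(11/2) + (1/3)·(6) + (1/3)·(37/4) = 83/12.

83/12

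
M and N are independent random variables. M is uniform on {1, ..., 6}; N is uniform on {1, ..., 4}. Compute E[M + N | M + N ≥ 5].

62/9

P(M + N ≥ 5) = 3/4.
Summing (M+N)·P(x,y) over outcomes with M + N ≥ 5 gives 31/6.
E[M + N | M + N ≥ 5] = (31/6) / (3/4) = 62/9.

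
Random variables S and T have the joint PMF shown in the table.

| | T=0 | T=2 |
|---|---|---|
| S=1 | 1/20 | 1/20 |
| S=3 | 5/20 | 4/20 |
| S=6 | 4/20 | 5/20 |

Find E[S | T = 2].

43/10

P(T = 2) = 1/2.
Σ S·P over the event = 1·(1/20) + 3·(4/20) + 6·(5/20) = 43/20.
E[S | T = 2] = (43/20) / (1/2) = 43/10.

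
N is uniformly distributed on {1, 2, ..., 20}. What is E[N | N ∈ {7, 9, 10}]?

P(N ∈ {7, 9, 10}) = 3/20.
Σ over the event: 7·1/20 + 9·1/20 + 10·1/20 = 13/10.
E[N | N ∈ {7, 9, 10}] = (13/10) / (3/20) = 26/3.

26/3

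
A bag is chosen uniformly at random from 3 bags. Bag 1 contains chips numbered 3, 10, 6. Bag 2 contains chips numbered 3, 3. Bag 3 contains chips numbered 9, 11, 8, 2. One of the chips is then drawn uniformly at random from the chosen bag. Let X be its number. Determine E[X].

101/18

E[X | bag 1] = (3+10+6)/3 = 19/3.
E[X | bag 2] = (3+3)/2 = 3.
E[X | bag 3] = (9+11+8+2)/4 = 15/2.
E[X] = (1/3)·(19/3) + (1/3)·(3) + (1/3)·(15/2) = 101/18.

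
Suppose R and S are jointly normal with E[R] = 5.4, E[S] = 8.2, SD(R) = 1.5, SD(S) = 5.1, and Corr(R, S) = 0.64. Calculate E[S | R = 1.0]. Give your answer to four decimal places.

For a bivariate normal, E[S | R=x] = μ_S + ρ·(σ_S/σ_R)·(x − μ_R).
E[S | R=1.0] = 8.2 + (0.64)·(5.1/1.5)·(1.0 − (5.4)) = 8.2 + (2.176)·(-4.4) = -1.3744.

-1.3744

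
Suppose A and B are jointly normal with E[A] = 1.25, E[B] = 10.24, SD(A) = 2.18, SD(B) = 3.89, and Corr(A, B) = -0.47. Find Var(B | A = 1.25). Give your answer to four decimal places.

11.7894

For a bivariate normal, Var(B | A=x) = σ_B²(1 − ρ²).
Var(B | A=1.25) = (3.89)²·(1 − (-0.47)²) = 15.1321·0.7791 = 11.7894.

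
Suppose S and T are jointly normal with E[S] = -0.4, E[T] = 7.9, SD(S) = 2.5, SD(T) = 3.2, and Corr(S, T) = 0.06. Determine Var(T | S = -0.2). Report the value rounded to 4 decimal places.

Var(T | S=x) = (1 − ρ²)·σ_T².
Var(T | S=-0.2) = (3.2)²·(1 − (0.06)²) = 10.24·0.9964 = 10.2031.

10.2031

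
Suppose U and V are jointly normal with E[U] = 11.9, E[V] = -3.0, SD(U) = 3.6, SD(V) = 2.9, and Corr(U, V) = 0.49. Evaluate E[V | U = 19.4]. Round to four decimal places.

-0.0396

E[V | U=x] = μ_V + ρ(σ_V/σ_U)(x − μ_U) for jointly normal variables.
E[V | U=19.4] = -3.0 + (0.49)·(2.9/3.6)·(19.4 − (11.9)) = -3.0 + (0.39472)·(7.5) = -0.0396.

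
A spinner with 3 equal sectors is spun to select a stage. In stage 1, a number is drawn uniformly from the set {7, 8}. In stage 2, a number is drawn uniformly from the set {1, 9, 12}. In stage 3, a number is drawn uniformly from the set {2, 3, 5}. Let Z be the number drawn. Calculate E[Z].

E[Z | stage 1] = (7+8)/2 = 15/2.
E[Z | stage 2] = (1+9+12)/3 = 22/3.
E[Z | stage 3] = (2+3+5)/3 = 10/3.
E[Z] = (1/3)·(15/2) + (1/3)·(22/3) + (1/3)·(10/3) = 109/18.

109/18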